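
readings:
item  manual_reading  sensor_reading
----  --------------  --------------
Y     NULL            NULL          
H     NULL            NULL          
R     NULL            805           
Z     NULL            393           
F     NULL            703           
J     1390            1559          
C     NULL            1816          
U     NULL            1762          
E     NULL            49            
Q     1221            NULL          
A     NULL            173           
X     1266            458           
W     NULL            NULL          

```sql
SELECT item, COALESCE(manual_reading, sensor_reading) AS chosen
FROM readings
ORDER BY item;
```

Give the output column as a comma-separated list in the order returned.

173, 1816, 49, 703, NULL, 1390, 1221, 805, 1762, NULL, 1266, NULL, 393

item=A: manual_reading=NULL, sensor_reading=173 → 173
item=C: manual_reading=NULL, sensor_reading=1816 → 1816
item=E: manual_reading=NULL, sensor_reading=49 → 49
item=F: manual_reading=NULL, sensor_reading=703 → 703
item=H: manual_reading=NULL, sensor_reading=NULL (all NULL) → NULL
item=J: manual_reading=1390 → 1390
item=Q: manual_reading=1221 → 1221
item=R: manual_reading=NULL, sensor_reading=805 → 805
item=U: manual_reading=NULL, sensor_reading=1762 → 1762
item=W: manual_reading=NULL, sensor_reading=NULL (all NULL) → NULL
item=X: manual_reading=1266 → 1266
item=Y: manual_reading=NULL, sensor_reading=NULL (all NULL) → NULL
item=Z: manual_reading=NULL, sensor_reading=393 → 393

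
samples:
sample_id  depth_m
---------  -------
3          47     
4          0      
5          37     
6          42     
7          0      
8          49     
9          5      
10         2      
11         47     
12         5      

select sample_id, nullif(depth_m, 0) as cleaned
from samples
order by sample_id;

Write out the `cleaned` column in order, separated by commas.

47, NULL, 37, 42, NULL, 49, 5, 2, 47, 5

sample_id=3: depth_m=47 vs 0: differ → 47
sample_id=4: depth_m=0 vs 0: equal → NULL
sample_id=5: depth_m=37 vs 0: differ → 37
sample_id=6: depth_m=42 vs 0: differ → 42
sample_id=7: depth_m=0 vs 0: equal → NULL
sample_id=8: depth_m=49 vs 0: differ → 49
sample_id=9: depth_m=5 vs 0: differ → 5
sample_id=10: depth_m=2 vs 0: differ → 2
sample_id=11: depth_m=47 vs 0: differ → 47
sample_id=12: depth_m=5 vs 0: differ → 5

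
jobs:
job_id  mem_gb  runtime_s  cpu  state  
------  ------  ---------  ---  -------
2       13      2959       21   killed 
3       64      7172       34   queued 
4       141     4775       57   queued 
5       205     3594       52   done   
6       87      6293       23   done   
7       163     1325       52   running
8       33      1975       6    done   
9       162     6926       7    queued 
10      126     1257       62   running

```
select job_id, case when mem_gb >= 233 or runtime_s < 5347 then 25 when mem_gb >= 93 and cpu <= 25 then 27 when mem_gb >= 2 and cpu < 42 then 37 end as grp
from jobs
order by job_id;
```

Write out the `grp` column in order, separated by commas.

25, 37, 25, 25, 37, 25, 25, 27, 25

job_id=2: mem_gb >= 233 or runtime_s < 5347 → 25
job_id=3: mem_gb >= 2 and cpu < 42 → 37
job_id=4: mem_gb >= 233 or runtime_s < 5347 → 25
job_id=5: mem_gb >= 233 or runtime_s < 5347 → 25
job_id=6: mem_gb >= 2 and cpu < 42 → 37
job_id=7: mem_gb >= 233 or runtime_s < 5347 → 25
job_id=8: mem_gb >= 233 or runtime_s < 5347 → 25
job_id=9: mem_gb >= 93 and cpu <= 25 → 27
job_id=10: mem_gb >= 233 or runtime_s < 5347 → 25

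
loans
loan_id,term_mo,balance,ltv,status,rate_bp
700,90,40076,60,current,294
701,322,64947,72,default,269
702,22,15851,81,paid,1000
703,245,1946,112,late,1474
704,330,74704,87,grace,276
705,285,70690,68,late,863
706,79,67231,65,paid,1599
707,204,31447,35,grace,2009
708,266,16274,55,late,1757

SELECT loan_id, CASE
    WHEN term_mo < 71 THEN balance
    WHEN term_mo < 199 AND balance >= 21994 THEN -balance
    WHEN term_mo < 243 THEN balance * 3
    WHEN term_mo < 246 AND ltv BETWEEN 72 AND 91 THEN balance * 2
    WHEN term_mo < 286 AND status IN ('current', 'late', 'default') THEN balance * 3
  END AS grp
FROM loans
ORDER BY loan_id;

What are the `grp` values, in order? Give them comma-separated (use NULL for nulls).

loan_id=700: term_mo < 199 AND balance >= 21994 → -40076
loan_id=701: (no match → NULL) → NULL
loan_id=702: term_mo < 71 → 15851
loan_id=703: term_mo < 286 AND status IN ('current', 'late', 'default') → 5838
loan_id=704: (no match → NULL) → NULL
loan_id=705: term_mo < 286 AND status IN ('current', 'late', 'default') → 212070
loan_id=706: term_mo < 199 AND balance >= 21994 → -67231
loan_id=707: term_mo < 243 → 94341
loan_id=708: term_mo < 286 AND status IN ('current', 'late', 'default') → 48822

-40076, NULL, 15851, 5838, NULL, 212070, -67231, 94341, 48822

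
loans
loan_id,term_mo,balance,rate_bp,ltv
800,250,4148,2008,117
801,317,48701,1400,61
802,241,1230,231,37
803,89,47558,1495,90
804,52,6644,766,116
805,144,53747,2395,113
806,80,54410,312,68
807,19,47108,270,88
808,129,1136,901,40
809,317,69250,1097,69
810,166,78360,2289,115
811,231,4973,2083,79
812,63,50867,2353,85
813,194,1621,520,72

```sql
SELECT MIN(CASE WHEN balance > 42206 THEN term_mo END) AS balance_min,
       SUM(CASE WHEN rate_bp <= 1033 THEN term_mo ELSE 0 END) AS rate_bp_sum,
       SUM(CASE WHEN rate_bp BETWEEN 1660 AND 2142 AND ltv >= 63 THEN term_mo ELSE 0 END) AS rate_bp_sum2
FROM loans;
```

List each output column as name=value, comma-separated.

balance_min=19, rate_bp_sum=715, rate_bp_sum2=481

[balance_min: balance > 42206]
loan_id=800: ✗
loan_id=801: ✓ → 317
loan_id=802: ✗
loan_id=803: ✓ → 89
loan_id=804: ✗
loan_id=805: ✓ → 144
loan_id=806: ✓ → 80
loan_id=807: ✓ → 19
loan_id=808: ✗
loan_id=809: ✓ → 317
loan_id=810: ✓ → 166
loan_id=811: ✗
loan_id=812: ✓ → 63
loan_id=813: ✗
balance_min = MIN(317, 89, 144, 80, 19, 317, 166, 63) = 19
—
[rate_bp_sum: rate_bp <= 1033]
loan_id=800: ✗
loan_id=801: ✗
loan_id=802: ✓ → 241
loan_id=803: ✗
loan_id=804: ✓ → 52
loan_id=805: ✗
loan_id=806: ✓ → 80
loan_id=807: ✓ → 19
loan_id=808: ✓ → 129
loan_id=809: ✗
loan_id=810: ✗
loan_id=811: ✗
loan_id=812: ✗
loan_id=813: ✓ → 194
rate_bp_sum = 241 + 52 + 80 + 19 + 129 + 194 = 715
—
[rate_bp_sum2: rate_bp BETWEEN 1660 AND 2142 AND ltv >= 63]
loan_id=800: ✓ → 250
loan_id=801: ✗
loan_id=802: ✗
loan_id=803: ✗
loan_id=804: ✗
loan_id=805: ✗
loan_id=806: ✗
loan_id=807: ✗
loan_id=808: ✗
loan_id=809: ✗
loan_id=810: ✗
loan_id=811: ✓ → 231
loan_id=812: ✗
loan_id=813: ✗
rate_bp_sum2 = 250 + 231 = 481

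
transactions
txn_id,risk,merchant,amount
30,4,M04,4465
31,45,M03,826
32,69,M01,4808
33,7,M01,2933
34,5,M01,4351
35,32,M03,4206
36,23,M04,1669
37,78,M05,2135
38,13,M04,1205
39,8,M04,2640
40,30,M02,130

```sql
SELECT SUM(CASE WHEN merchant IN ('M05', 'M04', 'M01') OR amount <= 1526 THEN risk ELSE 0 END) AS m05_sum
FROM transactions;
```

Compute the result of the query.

282

txn_id=30: ✓ → 4
txn_id=31: ✓ → 45
txn_id=32: ✓ → 69
txn_id=33: ✓ → 7
txn_id=34: ✓ → 5
txn_id=35: ✗
txn_id=36: ✓ → 23
txn_id=37: ✓ → 78
txn_id=38: ✓ → 13
txn_id=39: ✓ → 8
txn_id=40: ✓ → 30
m05_sum = 4 + 45 + 69 + 7 + 5 + 23 + 78 + 13 + 8 + 30 = 282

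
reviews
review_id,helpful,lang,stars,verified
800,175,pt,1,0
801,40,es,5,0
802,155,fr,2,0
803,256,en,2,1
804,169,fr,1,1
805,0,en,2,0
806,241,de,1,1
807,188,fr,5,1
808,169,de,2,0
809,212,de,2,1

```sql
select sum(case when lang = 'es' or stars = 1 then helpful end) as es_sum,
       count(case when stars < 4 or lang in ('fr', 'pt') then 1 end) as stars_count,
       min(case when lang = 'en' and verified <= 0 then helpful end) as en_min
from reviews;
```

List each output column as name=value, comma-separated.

es_sum=625, stars_count=9, en_min=0

[es_sum: lang = 'es' or stars = 1]
review_id=800: ✓ → 175
review_id=801: ✓ → 40
review_id=802: ✗
review_id=803: ✗
review_id=804: ✓ → 169
review_id=805: ✗
review_id=806: ✓ → 241
review_id=807: ✗
review_id=808: ✗
review_id=809: ✗
es_sum = 175 + 40 + 169 + 241 = 625
—
[stars_count: stars < 4 or lang in ('fr', 'pt')]
review_id=800: ✓ → 1
review_id=801: ✗
review_id=802: ✓ → 1
review_id=803: ✓ → 1
review_id=804: ✓ → 1
review_id=805: ✓ → 1
review_id=806: ✓ → 1
review_id=807: ✓ → 1
review_id=808: ✓ → 1
review_id=809: ✓ → 1
stars_count = COUNT(1, 1, 1, 1, 1, 1, 1, 1, 1) = 9
—
[en_min: lang = 'en' and verified <= 0]
review_id=800: ✗
review_id=801: ✗
review_id=802: ✗
review_id=803: ✗
review_id=804: ✗
review_id=805: ✓ → 0
review_id=806: ✗
review_id=807: ✗
review_id=808: ✗
review_id=809: ✗
en_min = MIN(0) = 0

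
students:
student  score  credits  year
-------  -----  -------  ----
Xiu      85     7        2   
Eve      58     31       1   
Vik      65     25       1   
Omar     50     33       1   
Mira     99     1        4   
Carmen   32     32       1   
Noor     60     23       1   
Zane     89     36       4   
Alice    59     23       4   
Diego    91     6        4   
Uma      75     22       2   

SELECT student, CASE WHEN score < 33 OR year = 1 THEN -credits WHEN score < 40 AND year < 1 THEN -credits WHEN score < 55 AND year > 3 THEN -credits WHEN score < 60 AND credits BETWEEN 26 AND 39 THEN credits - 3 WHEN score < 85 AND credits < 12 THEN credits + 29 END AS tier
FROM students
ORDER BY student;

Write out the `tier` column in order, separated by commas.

NULL, -32, NULL, -31, NULL, -23, -33, NULL, -25, NULL, NULL

student=Alice: (no match → NULL) → NULL
student=Carmen: score < 33 OR year = 1 → -32
student=Diego: (no match → NULL) → NULL
student=Eve: score < 33 OR year = 1 → -31
student=Mira: (no match → NULL) → NULL
student=Noor: score < 33 OR year = 1 → -23
student=Omar: score < 33 OR year = 1 → -33
student=Uma: (no match → NULL) → NULL
student=Vik: score < 33 OR year = 1 → -25
student=Xiu: (no match → NULL) → NULL
student=Zane: (no match → NULL) → NULL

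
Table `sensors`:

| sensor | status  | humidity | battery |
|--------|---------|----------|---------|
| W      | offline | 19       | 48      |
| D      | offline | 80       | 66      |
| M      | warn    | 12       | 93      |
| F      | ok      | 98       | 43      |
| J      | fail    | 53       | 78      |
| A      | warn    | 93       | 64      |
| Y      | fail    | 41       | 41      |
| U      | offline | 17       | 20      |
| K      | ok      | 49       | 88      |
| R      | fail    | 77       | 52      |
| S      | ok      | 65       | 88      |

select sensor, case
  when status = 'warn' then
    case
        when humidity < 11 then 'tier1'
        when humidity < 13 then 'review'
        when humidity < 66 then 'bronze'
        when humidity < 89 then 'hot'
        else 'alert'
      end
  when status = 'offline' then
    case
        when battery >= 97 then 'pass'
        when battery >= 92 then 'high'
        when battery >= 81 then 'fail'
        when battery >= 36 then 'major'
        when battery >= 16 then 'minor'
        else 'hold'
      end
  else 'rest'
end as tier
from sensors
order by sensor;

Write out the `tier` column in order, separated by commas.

alert, major, rest, rest, rest, review, rest, rest, minor, major, rest

sensor=A: status='warn' → inner[ELSE] → alert
sensor=D: status='offline' → inner[battery >= 36] → major
sensor=F: status='ok' → outer ELSE → rest
sensor=J: status='fail' → outer ELSE → rest
sensor=K: status='ok' → outer ELSE → rest
sensor=M: status='warn' → inner[humidity < 13] → review
sensor=R: status='fail' → outer ELSE → rest
sensor=S: status='ok' → outer ELSE → rest
sensor=U: status='offline' → inner[battery >= 16] → minor
sensor=W: status='offline' → inner[battery >= 36] → major
sensor=Y: status='fail' → outer ELSE → rest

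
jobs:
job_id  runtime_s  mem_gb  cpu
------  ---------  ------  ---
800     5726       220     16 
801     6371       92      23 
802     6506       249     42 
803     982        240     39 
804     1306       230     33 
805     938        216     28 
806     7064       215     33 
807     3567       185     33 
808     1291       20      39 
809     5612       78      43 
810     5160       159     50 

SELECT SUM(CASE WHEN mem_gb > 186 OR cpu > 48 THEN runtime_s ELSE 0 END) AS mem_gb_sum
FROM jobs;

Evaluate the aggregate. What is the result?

job_id=800: ✓ → 5726
job_id=801: ✗
job_id=802: ✓ → 6506
job_id=803: ✓ → 982
job_id=804: ✓ → 1306
job_id=805: ✓ → 938
job_id=806: ✓ → 7064
job_id=807: ✗
job_id=808: ✗
job_id=809: ✗
job_id=810: ✓ → 5160
mem_gb_sum = 5726 + 6506 + 982 + 1306 + 938 + 7064 + 5160 = 27682

27682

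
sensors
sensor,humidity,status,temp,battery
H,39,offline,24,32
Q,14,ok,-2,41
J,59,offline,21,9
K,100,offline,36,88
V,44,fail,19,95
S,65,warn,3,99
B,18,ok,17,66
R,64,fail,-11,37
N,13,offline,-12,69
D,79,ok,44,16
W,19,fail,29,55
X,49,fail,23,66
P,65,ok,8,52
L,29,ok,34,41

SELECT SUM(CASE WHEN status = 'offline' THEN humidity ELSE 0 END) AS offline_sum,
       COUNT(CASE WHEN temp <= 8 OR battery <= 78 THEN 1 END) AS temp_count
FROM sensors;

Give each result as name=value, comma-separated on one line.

[offline_sum: status = 'offline']
sensor=H: ✓ → 39
sensor=Q: ✗
sensor=J: ✓ → 59
sensor=K: ✓ → 100
sensor=V: ✗
sensor=S: ✗
sensor=B: ✗
sensor=R: ✗
sensor=N: ✓ → 13
sensor=D: ✗
sensor=W: ✗
sensor=X: ✗
sensor=P: ✗
sensor=L: ✗
offline_sum = 39 + 59 + 100 + 13 = 211
—
[temp_count: temp <= 8 OR battery <= 78]
sensor=H: ✓ → 1
sensor=Q: ✓ → 1
sensor=J: ✓ → 1
sensor=K: ✗
sensor=V: ✗
sensor=S: ✓ → 1
sensor=B: ✓ → 1
sensor=R: ✓ → 1
sensor=N: ✓ → 1
sensor=D: ✓ → 1
sensor=W: ✓ → 1
sensor=X: ✓ → 1
sensor=P: ✓ → 1
sensor=L: ✓ → 1
temp_count = COUNT(1, 1, 1, 1, 1, 1, 1, 1, 1, 1, 1, 1) = 12

offline_sum=211, temp_count=12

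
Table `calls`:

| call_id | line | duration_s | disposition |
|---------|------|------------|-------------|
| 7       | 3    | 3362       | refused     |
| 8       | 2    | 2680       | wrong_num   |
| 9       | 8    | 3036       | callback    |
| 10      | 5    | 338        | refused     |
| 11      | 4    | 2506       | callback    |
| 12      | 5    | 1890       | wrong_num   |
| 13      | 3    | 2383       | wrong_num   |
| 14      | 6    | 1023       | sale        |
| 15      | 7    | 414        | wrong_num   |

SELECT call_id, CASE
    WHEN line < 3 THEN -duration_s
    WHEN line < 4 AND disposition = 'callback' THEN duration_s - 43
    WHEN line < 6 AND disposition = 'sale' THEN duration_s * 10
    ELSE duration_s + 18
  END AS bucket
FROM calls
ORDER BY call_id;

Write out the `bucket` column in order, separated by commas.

call_id=7: ELSE → 3380
call_id=8: line < 3 → -2680
call_id=9: ELSE → 3054
call_id=10: ELSE → 356
call_id=11: ELSE → 2524
call_id=12: ELSE → 1908
call_id=13: ELSE → 2401
call_id=14: ELSE → 1041
call_id=15: ELSE → 432

3380, -2680, 3054, 356, 2524, 1908, 2401, 1041, 432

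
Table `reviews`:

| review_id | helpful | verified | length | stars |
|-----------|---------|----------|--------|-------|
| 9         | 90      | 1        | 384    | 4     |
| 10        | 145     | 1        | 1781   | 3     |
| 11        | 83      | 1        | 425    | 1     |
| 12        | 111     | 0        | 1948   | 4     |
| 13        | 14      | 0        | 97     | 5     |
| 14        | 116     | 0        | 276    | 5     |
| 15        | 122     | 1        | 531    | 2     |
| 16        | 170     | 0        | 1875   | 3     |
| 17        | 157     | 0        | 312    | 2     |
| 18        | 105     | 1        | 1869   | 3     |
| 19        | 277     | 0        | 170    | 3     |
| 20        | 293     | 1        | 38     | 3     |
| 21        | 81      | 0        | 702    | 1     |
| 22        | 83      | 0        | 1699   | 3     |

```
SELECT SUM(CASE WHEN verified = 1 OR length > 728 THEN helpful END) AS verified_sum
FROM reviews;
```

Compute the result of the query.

1202

review_id=9: ✓ → 90
review_id=10: ✓ → 145
review_id=11: ✓ → 83
review_id=12: ✓ → 111
review_id=13: ✗
review_id=14: ✗
review_id=15: ✓ → 122
review_id=16: ✓ → 170
review_id=17: ✗
review_id=18: ✓ → 105
review_id=19: ✗
review_id=20: ✓ → 293
review_id=21: ✗
review_id=22: ✓ → 83
verified_sum = 90 + 145 + 83 + 111 + 122 + 170 + 105 + 293 + 83 = 1202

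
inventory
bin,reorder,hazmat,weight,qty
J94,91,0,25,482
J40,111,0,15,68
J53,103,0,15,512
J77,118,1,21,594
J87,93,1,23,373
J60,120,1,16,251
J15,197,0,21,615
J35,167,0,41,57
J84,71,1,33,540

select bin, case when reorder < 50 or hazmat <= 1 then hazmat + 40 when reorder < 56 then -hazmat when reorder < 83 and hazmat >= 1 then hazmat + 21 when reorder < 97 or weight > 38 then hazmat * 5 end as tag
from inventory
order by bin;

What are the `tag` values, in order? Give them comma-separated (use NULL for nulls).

40, 40, 40, 40, 41, 41, 41, 41, 40

bin=J15: reorder < 50 or hazmat <= 1 → 40
bin=J35: reorder < 50 or hazmat <= 1 → 40
bin=J40: reorder < 50 or hazmat <= 1 → 40
bin=J53: reorder < 50 or hazmat <= 1 → 40
bin=J60: reorder < 50 or hazmat <= 1 → 41
bin=J77: reorder < 50 or hazmat <= 1 → 41
bin=J84: reorder < 50 or hazmat <= 1 → 41
bin=J87: reorder < 50 or hazmat <= 1 → 41
bin=J94: reorder < 50 or hazmat <= 1 → 40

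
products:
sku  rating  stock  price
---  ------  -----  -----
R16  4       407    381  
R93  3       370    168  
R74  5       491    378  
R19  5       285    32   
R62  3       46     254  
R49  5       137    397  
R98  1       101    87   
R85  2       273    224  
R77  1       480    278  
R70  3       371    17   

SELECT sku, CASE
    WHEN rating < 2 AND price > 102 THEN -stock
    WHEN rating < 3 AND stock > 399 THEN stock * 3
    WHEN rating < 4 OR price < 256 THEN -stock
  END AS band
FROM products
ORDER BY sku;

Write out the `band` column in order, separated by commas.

NULL, -285, NULL, -46, -371, NULL, -480, -273, -370, -101

sku=R16: (no match → NULL) → NULL
sku=R19: rating < 4 OR price < 256 → -285
sku=R49: (no match → NULL) → NULL
sku=R62: rating < 4 OR price < 256 → -46
sku=R70: rating < 4 OR price < 256 → -371
sku=R74: (no match → NULL) → NULL
sku=R77: rating < 2 AND price > 102 → -480
sku=R85: rating < 4 OR price < 256 → -273
sku=R93: rating < 4 OR price < 256 → -370
sku=R98: rating < 4 OR price < 256 → -101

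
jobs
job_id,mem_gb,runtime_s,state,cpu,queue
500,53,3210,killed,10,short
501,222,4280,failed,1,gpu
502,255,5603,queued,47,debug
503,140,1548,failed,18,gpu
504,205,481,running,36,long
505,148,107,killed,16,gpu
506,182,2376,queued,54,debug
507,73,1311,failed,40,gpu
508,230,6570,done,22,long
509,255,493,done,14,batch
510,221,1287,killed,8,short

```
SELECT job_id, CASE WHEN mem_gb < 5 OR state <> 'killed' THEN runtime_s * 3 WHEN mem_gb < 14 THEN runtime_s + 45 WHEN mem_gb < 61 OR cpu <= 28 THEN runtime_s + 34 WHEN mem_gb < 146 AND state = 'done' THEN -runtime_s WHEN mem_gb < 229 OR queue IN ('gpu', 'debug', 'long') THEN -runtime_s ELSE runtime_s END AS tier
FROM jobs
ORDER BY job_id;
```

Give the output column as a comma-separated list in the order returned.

3244, 12840, 16809, 4644, 1443, 141, 7128, 3933, 19710, 1479, 1321

job_id=500: mem_gb < 61 OR cpu <= 28 → 3244
job_id=501: mem_gb < 5 OR state <> 'killed' → 12840
job_id=502: mem_gb < 5 OR state <> 'killed' → 16809
job_id=503: mem_gb < 5 OR state <> 'killed' → 4644
job_id=504: mem_gb < 5 OR state <> 'killed' → 1443
job_id=505: mem_gb < 61 OR cpu <= 28 → 141
job_id=506: mem_gb < 5 OR state <> 'killed' → 7128
job_id=507: mem_gb < 5 OR state <> 'killed' → 3933
job_id=508: mem_gb < 5 OR state <> 'killed' → 19710
job_id=509: mem_gb < 5 OR state <> 'killed' → 1479
job_id=510: mem_gb < 61 OR cpu <= 28 → 1321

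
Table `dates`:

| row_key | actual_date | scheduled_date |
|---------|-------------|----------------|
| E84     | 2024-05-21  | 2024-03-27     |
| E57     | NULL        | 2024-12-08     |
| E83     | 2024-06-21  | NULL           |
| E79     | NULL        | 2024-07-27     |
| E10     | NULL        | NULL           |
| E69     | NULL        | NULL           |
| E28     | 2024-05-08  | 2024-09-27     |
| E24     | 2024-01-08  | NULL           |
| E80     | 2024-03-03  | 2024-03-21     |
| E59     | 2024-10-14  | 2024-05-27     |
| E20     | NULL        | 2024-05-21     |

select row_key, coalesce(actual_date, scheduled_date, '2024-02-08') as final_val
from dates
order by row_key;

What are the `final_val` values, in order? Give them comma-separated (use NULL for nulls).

row_key=E10: actual_date=NULL, scheduled_date=NULL, → literal 2024-02-08 → 2024-02-08
row_key=E20: actual_date=NULL, scheduled_date=2024-05-21 → 2024-05-21
row_key=E24: actual_date=2024-01-08 → 2024-01-08
row_key=E28: actual_date=2024-05-08 → 2024-05-08
row_key=E57: actual_date=NULL, scheduled_date=2024-12-08 → 2024-12-08
row_key=E59: actual_date=2024-10-14 → 2024-10-14
row_key=E69: actual_date=NULL, scheduled_date=NULL, → literal 2024-02-08 → 2024-02-08
row_key=E79: actual_date=NULL, scheduled_date=2024-07-27 → 2024-07-27
row_key=E80: actual_date=2024-03-03 → 2024-03-03
row_key=E83: actual_date=2024-06-21 → 2024-06-21
row_key=E84: actual_date=2024-05-21 → 2024-05-21

2024-02-08, 2024-05-21, 2024-01-08, 2024-05-08, 2024-12-08, 2024-10-14, 2024-02-08, 2024-07-27, 2024-03-03, 2024-06-21, 2024-05-21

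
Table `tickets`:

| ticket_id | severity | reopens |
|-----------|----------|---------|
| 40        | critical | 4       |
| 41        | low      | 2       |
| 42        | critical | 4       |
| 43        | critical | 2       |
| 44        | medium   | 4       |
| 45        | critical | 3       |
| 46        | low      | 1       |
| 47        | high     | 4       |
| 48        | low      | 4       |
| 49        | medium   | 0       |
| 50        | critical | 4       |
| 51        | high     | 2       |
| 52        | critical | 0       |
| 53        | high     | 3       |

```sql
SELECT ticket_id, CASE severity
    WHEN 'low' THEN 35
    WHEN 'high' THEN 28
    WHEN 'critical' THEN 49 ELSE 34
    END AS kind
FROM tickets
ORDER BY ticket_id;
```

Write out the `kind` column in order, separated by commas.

49, 35, 49, 49, 34, 49, 35, 28, 35, 34, 49, 28, 49, 28

ticket_id=40: severity='critical' → 49
ticket_id=41: severity='low' → 35
ticket_id=42: severity='critical' → 49
ticket_id=43: severity='critical' → 49
ticket_id=44: ELSE → 34
ticket_id=45: severity='critical' → 49
ticket_id=46: severity='low' → 35
ticket_id=47: severity='high' → 28
ticket_id=48: severity='low' → 35
ticket_id=49: ELSE → 34
ticket_id=50: severity='critical' → 49
ticket_id=51: severity='high' → 28
ticket_id=52: severity='critical' → 49
ticket_id=53: severity='high' → 28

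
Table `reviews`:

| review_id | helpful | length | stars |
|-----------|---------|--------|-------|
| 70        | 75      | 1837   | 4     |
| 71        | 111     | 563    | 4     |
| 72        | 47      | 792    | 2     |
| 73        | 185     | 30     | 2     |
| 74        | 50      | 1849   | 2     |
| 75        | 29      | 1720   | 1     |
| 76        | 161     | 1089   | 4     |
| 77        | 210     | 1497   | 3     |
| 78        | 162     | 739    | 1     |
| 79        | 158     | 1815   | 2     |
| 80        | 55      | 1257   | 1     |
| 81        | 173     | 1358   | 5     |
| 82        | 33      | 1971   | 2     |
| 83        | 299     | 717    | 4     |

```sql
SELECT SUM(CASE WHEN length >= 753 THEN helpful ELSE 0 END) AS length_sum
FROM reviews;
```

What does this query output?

review_id=70: ✓ → 75
review_id=71: ✗
review_id=72: ✓ → 47
review_id=73: ✗
review_id=74: ✓ → 50
review_id=75: ✓ → 29
review_id=76: ✓ → 161
review_id=77: ✓ → 210
review_id=78: ✗
review_id=79: ✓ → 158
review_id=80: ✓ → 55
review_id=81: ✓ → 173
review_id=82: ✓ → 33
review_id=83: ✗
length_sum = 75 + 47 + 50 + 29 + 161 + 210 + 158 + 55 + 173 + 33 = 991

991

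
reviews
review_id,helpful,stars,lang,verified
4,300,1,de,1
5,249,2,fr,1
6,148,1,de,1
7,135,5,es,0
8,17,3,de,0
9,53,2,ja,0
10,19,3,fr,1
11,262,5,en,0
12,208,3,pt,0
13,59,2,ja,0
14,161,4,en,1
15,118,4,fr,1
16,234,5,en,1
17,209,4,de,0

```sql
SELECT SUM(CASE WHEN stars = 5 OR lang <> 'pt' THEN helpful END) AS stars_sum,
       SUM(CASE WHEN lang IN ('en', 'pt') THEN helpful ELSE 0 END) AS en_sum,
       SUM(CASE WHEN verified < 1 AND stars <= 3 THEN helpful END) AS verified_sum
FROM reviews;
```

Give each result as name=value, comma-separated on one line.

[stars_sum: stars = 5 OR lang <> 'pt']
review_id=4: ✓ → 300
review_id=5: ✓ → 249
review_id=6: ✓ → 148
review_id=7: ✓ → 135
review_id=8: ✓ → 17
review_id=9: ✓ → 53
review_id=10: ✓ → 19
review_id=11: ✓ → 262
review_id=12: ✗
review_id=13: ✓ → 59
review_id=14: ✓ → 161
review_id=15: ✓ → 118
review_id=16: ✓ → 234
review_id=17: ✓ → 209
stars_sum = 300 + 249 + 148 + 135 + 17 + 53 + 19 + 262 + 59 + 161 + 118 + 234 + 209 = 1964
—
[en_sum: lang IN ('en', 'pt')]
review_id=4: ✗
review_id=5: ✗
review_id=6: ✗
review_id=7: ✗
review_id=8: ✗
review_id=9: ✗
review_id=10: ✗
review_id=11: ✓ → 262
review_id=12: ✓ → 208
review_id=13: ✗
review_id=14: ✓ → 161
review_id=15: ✗
review_id=16: ✓ → 234
review_id=17: ✗
en_sum = 262 + 208 + 161 + 234 = 865
—
[verified_sum: verified < 1 AND stars <= 3]
review_id=4: ✗
review_id=5: ✗
review_id=6: ✗
review_id=7: ✗
review_id=8: ✓ → 17
review_id=9: ✓ → 53
review_id=10: ✗
review_id=11: ✗
review_id=12: ✓ → 208
review_id=13: ✓ → 59
review_id=14: ✗
review_id=15: ✗
review_id=16: ✗
review_id=17: ✗
verified_sum = 17 + 53 + 208 + 59 = 337

stars_sum=1964, en_sum=865, verified_sum=337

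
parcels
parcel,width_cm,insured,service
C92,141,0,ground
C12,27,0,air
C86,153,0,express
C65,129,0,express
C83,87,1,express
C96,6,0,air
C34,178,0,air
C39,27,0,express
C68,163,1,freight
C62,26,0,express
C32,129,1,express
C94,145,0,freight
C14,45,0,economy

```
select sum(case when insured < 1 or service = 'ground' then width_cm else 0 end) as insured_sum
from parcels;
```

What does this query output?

877

parcel=C92: ✓ → 141
parcel=C12: ✓ → 27
parcel=C86: ✓ → 153
parcel=C65: ✓ → 129
parcel=C83: ✗
parcel=C96: ✓ → 6
parcel=C34: ✓ → 178
parcel=C39: ✓ → 27
parcel=C68: ✗
parcel=C62: ✓ → 26
parcel=C32: ✗
parcel=C94: ✓ → 145
parcel=C14: ✓ → 45
insured_sum = 141 + 27 + 153 + 129 + 6 + 178 + 27 + 26 + 145 + 45 = 877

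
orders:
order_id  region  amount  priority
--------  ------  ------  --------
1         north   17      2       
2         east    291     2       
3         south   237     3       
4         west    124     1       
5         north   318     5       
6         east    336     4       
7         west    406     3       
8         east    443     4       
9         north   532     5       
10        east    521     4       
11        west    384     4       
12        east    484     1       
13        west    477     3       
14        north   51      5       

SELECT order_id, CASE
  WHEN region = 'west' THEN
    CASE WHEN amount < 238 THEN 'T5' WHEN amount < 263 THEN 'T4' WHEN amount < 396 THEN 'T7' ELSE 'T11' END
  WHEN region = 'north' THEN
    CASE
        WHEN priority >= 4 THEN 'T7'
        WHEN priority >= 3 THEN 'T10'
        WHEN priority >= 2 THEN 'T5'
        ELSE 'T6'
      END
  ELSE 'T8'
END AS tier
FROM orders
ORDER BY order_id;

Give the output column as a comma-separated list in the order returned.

T5, T8, T8, T5, T7, T8, T11, T8, T7, T8, T7, T8, T11, T7

order_id=1: region='north' → inner[priority >= 2] → T5
order_id=2: region='east' → outer ELSE → T8
order_id=3: region='south' → outer ELSE → T8
order_id=4: region='west' → inner[amount < 238] → T5
order_id=5: region='north' → inner[priority >= 4] → T7
order_id=6: region='east' → outer ELSE → T8
order_id=7: region='west' → inner[ELSE] → T11
order_id=8: region='east' → outer ELSE → T8
order_id=9: region='north' → inner[priority >= 4] → T7
order_id=10: region='east' → outer ELSE → T8
order_id=11: region='west' → inner[amount < 396] → T7
order_id=12: region='east' → outer ELSE → T8
order_id=13: region='west' → inner[ELSE] → T11
order_id=14: region='north' → inner[priority >= 4] → T7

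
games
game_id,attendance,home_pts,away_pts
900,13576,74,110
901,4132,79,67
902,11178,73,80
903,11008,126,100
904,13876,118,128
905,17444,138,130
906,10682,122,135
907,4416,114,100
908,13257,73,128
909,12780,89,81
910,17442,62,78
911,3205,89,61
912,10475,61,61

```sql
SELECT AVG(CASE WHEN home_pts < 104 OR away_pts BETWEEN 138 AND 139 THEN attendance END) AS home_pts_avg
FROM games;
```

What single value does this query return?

10755.625

game_id=900: ✓ → 13576
game_id=901: ✓ → 4132
game_id=902: ✓ → 11178
game_id=903: ✗
game_id=904: ✗
game_id=905: ✗
game_id=906: ✗
game_id=907: ✗
game_id=908: ✓ → 13257
game_id=909: ✓ → 12780
game_id=910: ✓ → 17442
game_id=911: ✓ → 3205
game_id=912: ✓ → 10475
home_pts_avg = (13576 + 4132 + 11178 + 13257 + 12780 + 17442 + 3205 + 10475) / 8 = 10755.625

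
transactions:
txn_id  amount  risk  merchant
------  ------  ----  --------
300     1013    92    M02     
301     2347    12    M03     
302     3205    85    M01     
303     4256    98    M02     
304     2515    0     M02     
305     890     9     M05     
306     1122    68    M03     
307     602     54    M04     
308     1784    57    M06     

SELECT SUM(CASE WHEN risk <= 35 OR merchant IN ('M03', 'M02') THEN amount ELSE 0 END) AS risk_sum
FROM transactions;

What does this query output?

12143

txn_id=300: ✓ → 1013
txn_id=301: ✓ → 2347
txn_id=302: ✗
txn_id=303: ✓ → 4256
txn_id=304: ✓ → 2515
txn_id=305: ✓ → 890
txn_id=306: ✓ → 1122
txn_id=307: ✗
txn_id=308: ✗
risk_sum = 1013 + 2347 + 4256 + 2515 + 890 + 1122 = 12143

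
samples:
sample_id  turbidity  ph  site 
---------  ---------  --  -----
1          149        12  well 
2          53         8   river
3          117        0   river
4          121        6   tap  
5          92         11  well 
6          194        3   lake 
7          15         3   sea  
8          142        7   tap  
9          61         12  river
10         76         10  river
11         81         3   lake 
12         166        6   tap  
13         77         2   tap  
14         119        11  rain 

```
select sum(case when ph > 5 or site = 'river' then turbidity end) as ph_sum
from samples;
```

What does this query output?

sample_id=1: ✓ → 149
sample_id=2: ✓ → 53
sample_id=3: ✓ → 117
sample_id=4: ✓ → 121
sample_id=5: ✓ → 92
sample_id=6: ✗
sample_id=7: ✗
sample_id=8: ✓ → 142
sample_id=9: ✓ → 61
sample_id=10: ✓ → 76
sample_id=11: ✗
sample_id=12: ✓ → 166
sample_id=13: ✗
sample_id=14: ✓ → 119
ph_sum = 149 + 53 + 117 + 121 + 92 + 142 + 61 + 76 + 166 + 119 = 1096

1096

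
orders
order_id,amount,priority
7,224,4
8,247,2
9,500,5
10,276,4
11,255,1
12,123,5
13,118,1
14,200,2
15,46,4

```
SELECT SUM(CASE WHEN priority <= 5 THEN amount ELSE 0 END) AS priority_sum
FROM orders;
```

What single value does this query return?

order_id=7: ✓ → 224
order_id=8: ✓ → 247
order_id=9: ✓ → 500
order_id=10: ✓ → 276
order_id=11: ✓ → 255
order_id=12: ✓ → 123
order_id=13: ✓ → 118
order_id=14: ✓ → 200
order_id=15: ✓ → 46
priority_sum = 224 + 247 + 500 + 276 + 255 + 123 + 118 + 200 + 46 = 1989

1989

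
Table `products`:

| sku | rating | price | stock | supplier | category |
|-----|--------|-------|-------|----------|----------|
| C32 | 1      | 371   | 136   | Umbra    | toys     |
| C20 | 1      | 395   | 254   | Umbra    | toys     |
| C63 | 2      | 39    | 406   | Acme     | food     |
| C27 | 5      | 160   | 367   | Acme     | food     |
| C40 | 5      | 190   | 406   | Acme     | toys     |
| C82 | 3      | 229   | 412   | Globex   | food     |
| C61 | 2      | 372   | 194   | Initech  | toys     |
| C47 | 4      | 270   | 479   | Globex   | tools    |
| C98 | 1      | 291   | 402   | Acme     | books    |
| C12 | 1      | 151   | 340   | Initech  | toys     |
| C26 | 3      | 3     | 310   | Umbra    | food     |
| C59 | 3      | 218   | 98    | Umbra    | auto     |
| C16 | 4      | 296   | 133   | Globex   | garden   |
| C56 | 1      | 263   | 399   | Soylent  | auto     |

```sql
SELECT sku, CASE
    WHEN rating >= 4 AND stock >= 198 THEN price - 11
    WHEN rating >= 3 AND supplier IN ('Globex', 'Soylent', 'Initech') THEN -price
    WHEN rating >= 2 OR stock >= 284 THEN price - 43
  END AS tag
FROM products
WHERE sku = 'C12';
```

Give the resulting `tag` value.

108

sku = C12: rating=1, price=151, stock=340, supplier=Initech, category=toys.
rating >= 4 AND stock >= 198 → false
rating >= 3 AND supplier IN ('Globex', 'Soylent', 'Initech') → false
rating >= 2 OR stock >= 284 → true → 108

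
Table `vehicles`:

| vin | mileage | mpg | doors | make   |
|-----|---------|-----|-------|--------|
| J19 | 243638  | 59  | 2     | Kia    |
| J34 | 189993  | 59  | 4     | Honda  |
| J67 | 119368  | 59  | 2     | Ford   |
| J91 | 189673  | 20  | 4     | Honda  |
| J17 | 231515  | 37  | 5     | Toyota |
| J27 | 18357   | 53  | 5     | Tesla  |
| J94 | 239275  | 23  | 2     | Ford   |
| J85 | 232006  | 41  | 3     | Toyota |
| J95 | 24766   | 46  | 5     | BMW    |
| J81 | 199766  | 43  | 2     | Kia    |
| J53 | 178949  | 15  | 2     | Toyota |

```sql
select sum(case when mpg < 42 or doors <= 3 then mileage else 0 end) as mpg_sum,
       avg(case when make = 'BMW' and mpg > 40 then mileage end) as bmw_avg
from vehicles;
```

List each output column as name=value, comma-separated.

mpg_sum=1634190, bmw_avg=24766

[mpg_sum: mpg < 42 or doors <= 3]
vin=J19: ✓ → 243638
vin=J34: ✗
vin=J67: ✓ → 119368
vin=J91: ✓ → 189673
vin=J17: ✓ → 231515
vin=J27: ✗
vin=J94: ✓ → 239275
vin=J85: ✓ → 232006
vin=J95: ✗
vin=J81: ✓ → 199766
vin=J53: ✓ → 178949
mpg_sum = 243638 + 119368 + 189673 + 231515 + 239275 + 232006 + 199766 + 178949 = 1634190
—
[bmw_avg: make = 'BMW' and mpg > 40]
vin=J19: ✗
vin=J34: ✗
vin=J67: ✗
vin=J91: ✗
vin=J17: ✗
vin=J27: ✗
vin=J94: ✗
vin=J85: ✗
vin=J95: ✓ → 24766
vin=J81: ✗
vin=J53: ✗
bmw_avg = 24766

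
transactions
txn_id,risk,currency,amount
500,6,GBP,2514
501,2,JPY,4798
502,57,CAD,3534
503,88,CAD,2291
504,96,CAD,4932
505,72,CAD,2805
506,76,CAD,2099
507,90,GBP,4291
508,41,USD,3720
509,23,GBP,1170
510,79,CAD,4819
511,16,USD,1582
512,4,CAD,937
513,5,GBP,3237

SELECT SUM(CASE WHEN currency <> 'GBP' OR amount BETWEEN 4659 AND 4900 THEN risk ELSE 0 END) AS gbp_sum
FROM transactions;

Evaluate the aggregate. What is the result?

txn_id=500: ✗
txn_id=501: ✓ → 2
txn_id=502: ✓ → 57
txn_id=503: ✓ → 88
txn_id=504: ✓ → 96
txn_id=505: ✓ → 72
txn_id=506: ✓ → 76
txn_id=507: ✗
txn_id=508: ✓ → 41
txn_id=509: ✗
txn_id=510: ✓ → 79
txn_id=511: ✓ → 16
txn_id=512: ✓ → 4
txn_id=513: ✗
gbp_sum = 2 + 57 + 88 + 96 + 72 + 76 + 41 + 79 + 16 + 4 = 531

531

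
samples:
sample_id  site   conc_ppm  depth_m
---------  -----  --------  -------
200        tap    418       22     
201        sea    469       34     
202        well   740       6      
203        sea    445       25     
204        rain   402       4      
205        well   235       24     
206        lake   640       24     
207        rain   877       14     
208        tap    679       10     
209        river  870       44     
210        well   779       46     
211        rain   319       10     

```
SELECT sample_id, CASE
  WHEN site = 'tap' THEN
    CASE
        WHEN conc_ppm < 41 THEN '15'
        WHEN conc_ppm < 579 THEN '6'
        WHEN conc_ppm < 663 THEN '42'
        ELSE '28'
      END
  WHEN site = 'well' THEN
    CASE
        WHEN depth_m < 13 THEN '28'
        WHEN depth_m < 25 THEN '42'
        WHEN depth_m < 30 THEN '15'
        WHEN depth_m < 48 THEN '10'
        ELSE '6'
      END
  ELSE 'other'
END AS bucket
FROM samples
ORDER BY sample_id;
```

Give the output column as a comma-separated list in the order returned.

6, other, 28, other, other, 42, other, other, 28, other, 10, other

sample_id=200: site='tap' → inner[conc_ppm < 579] → 6
sample_id=201: site='sea' → outer ELSE → other
sample_id=202: site='well' → inner[depth_m < 13] → 28
sample_id=203: site='sea' → outer ELSE → other
sample_id=204: site='rain' → outer ELSE → other
sample_id=205: site='well' → inner[depth_m < 25] → 42
sample_id=206: site='lake' → outer ELSE → other
sample_id=207: site='rain' → outer ELSE → other
sample_id=208: site='tap' → inner[ELSE] → 28
sample_id=209: site='river' → outer ELSE → other
sample_id=210: site='well' → inner[depth_m < 48] → 10
sample_id=211: site='rain' → outer ELSE → other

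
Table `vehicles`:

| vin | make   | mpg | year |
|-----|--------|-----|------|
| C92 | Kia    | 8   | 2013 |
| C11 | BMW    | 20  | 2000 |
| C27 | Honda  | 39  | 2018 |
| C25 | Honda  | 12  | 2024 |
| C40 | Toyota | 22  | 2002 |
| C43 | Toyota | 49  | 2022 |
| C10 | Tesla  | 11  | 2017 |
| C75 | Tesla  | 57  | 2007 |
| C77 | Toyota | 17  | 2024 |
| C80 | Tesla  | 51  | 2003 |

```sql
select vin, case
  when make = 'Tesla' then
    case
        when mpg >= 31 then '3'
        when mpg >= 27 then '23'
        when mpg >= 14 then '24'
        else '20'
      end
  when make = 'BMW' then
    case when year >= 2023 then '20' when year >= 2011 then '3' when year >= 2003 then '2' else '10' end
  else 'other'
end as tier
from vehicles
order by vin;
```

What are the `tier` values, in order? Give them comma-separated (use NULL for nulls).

vin=C10: make='Tesla' → inner[ELSE] → 20
vin=C11: make='BMW' → inner[ELSE] → 10
vin=C25: make='Honda' → outer ELSE → other
vin=C27: make='Honda' → outer ELSE → other
vin=C40: make='Toyota' → outer ELSE → other
vin=C43: make='Toyota' → outer ELSE → other
vin=C75: make='Tesla' → inner[mpg >= 31] → 3
vin=C77: make='Toyota' → outer ELSE → other
vin=C80: make='Tesla' → inner[mpg >= 31] → 3
vin=C92: make='Kia' → outer ELSE → other

20, 10, other, other, other, other, 3, other, 3, other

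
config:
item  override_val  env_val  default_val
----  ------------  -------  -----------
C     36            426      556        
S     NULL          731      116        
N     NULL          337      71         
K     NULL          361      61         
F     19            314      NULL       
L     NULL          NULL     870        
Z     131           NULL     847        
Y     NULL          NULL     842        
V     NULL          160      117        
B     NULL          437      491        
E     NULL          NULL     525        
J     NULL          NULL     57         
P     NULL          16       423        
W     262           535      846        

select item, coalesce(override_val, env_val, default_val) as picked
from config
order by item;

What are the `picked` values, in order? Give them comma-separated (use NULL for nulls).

437, 36, 525, 19, 57, 361, 870, 337, 16, 731, 160, 262, 842, 131

item=B: override_val=NULL, env_val=437 → 437
item=C: override_val=36 → 36
item=E: override_val=NULL, env_val=NULL, default_val=525 → 525
item=F: override_val=19 → 19
item=J: override_val=NULL, env_val=NULL, default_val=57 → 57
item=K: override_val=NULL, env_val=361 → 361
item=L: override_val=NULL, env_val=NULL, default_val=870 → 870
item=N: override_val=NULL, env_val=337 → 337
item=P: override_val=NULL, env_val=16 → 16
item=S: override_val=NULL, env_val=731 → 731
item=V: override_val=NULL, env_val=160 → 160
item=W: override_val=262 → 262
item=Y: override_val=NULL, env_val=NULL, default_val=842 → 842
item=Z: override_val=131 → 131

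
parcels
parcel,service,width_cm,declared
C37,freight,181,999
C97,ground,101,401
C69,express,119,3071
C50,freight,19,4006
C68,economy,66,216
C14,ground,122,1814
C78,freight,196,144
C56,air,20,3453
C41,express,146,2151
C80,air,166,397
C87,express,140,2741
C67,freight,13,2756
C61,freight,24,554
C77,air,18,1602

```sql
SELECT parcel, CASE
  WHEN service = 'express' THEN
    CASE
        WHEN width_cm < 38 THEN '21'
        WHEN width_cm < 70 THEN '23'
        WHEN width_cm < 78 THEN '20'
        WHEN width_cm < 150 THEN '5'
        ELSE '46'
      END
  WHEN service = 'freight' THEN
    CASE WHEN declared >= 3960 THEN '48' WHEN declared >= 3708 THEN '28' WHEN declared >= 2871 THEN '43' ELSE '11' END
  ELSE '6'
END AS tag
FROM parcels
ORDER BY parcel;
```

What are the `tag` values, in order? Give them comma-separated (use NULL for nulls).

6, 11, 5, 48, 6, 11, 11, 6, 5, 6, 11, 6, 5, 6

parcel=C14: service='ground' → outer ELSE → 6
parcel=C37: service='freight' → inner[ELSE] → 11
parcel=C41: service='express' → inner[width_cm < 150] → 5
parcel=C50: service='freight' → inner[declared >= 3960] → 48
parcel=C56: service='air' → outer ELSE → 6
parcel=C61: service='freight' → inner[ELSE] → 11
parcel=C67: service='freight' → inner[ELSE] → 11
parcel=C68: service='economy' → outer ELSE → 6
parcel=C69: service='express' → inner[width_cm < 150] → 5
parcel=C77: service='air' → outer ELSE → 6
parcel=C78: service='freight' → inner[ELSE] → 11
parcel=C80: service='air' → outer ELSE → 6
parcel=C87: service='express' → inner[width_cm < 150] → 5
parcel=C97: service='ground' → outer ELSE → 6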